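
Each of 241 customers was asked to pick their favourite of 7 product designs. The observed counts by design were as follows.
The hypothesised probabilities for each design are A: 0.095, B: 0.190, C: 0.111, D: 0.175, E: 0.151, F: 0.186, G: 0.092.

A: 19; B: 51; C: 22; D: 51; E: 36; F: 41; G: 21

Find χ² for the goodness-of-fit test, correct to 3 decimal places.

Expected counts E_i = n·p_i: 241×0.095 = 22.895, 241×0.190 = 45.79, 241×0.111 = 26.751, 241×0.175 = 42.175, 241×0.151 = 36.391, 241×0.186 = 44.826, 241×0.092 = 22.172.
χ² = (19−22.895)²/22.895 + (51−45.79)²/45.79 + (22−26.751)²/26.751 + (51−42.175)²/42.175 + (36−36.391)²/36.391 + (41−44.826)²/44.826 + (21−22.172)²/22.172
   = 0.6626 + 0.5928 + 0.8438 + 1.8466 + 0.0042 + 0.3266 + 0.0620
Sum = 4.339

4.339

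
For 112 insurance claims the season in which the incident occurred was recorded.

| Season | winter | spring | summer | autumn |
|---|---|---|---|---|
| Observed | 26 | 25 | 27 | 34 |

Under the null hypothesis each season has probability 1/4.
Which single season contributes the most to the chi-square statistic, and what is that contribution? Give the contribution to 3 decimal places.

Under H₀ each category has probability 1/4, so each expected count is 112/4 = 28.
winter: (26 − 28)²/28 = 4/28 = 0.1429
spring: (25 − 28)²/28 = 9/28 = 0.3214
summer: (27 − 28)²/28 = 1/28 = 0.0357
autumn: (34 − 28)²/28 = 36/28 = 1.2857
The largest term is for autumn: 1.286.

autumn, 1.286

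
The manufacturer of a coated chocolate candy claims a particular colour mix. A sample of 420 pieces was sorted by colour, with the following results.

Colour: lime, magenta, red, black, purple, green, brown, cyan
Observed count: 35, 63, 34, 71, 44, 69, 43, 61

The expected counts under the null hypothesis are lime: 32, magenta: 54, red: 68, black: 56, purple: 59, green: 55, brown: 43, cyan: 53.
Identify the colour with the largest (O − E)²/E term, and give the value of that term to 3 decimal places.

cat          O        E   (O−E)²/E
lime        35       32     0.2813
magenta     63       54     1.5000
red         34       68    17.0000
black       71       56     4.0179
purple      44       59     3.8136
green       69       55     3.5636
brown       43       43     0.0000
cyan        61       53     1.2075
The largest term is for red: 17.000.

red, 17.000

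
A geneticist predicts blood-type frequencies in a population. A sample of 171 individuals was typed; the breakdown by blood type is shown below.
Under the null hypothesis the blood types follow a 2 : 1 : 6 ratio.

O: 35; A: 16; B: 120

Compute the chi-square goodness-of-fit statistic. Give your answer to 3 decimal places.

1.026

Ratio total = 9. Expected counts: 171×2/9 = 38, 171×1/9 = 19, 171×6/9 = 114.
χ² = (35−38)²/38 + (16−19)²/19 + (120−114)²/114
   = 0.2368 + 0.4737 + 0.3158
Sum = 1.026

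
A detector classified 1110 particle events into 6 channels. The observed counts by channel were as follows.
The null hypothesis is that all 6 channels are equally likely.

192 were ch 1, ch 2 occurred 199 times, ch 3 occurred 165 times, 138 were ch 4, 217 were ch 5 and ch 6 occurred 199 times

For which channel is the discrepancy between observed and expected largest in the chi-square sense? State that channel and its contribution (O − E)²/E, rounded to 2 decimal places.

ch 4, 11.94

Under H₀ each category has probability 1/6, so each expected count is 1110/6 = 185.
cat         O        E   (O−E)²/E
ch 1      192      185      0.265
ch 2      199      185      1.059
ch 3      165      185      2.162
ch 4      138      185     11.941
ch 5      217      185      5.535
ch 6      199      185      1.059
The largest term is for ch 4: 11.94.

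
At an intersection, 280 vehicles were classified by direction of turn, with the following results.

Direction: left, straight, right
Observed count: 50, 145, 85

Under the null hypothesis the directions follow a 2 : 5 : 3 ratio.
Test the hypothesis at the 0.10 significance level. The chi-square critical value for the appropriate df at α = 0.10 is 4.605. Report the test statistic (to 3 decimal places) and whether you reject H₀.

Ratio total = 10. Expected counts: 280×2/10 = 56, 280×5/10 = 140, 280×3/10 = 84.
χ² = (50−56)²/56 + (145−140)²/140 + (85−84)²/84
   = 0.6429 + 0.1786 + 0.0119
Sum = 0.833
df = 2. Since 0.833 < 4.605, we do not reject H₀.

0.833; do not reject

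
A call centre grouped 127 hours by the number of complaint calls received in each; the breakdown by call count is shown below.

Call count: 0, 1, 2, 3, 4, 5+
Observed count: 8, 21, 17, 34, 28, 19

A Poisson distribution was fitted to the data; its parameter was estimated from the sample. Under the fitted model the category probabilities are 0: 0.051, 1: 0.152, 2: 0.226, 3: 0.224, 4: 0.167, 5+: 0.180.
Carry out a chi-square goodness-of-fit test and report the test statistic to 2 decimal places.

9.19

Expected counts E_i = n·p_i: 127×0.051 = 6.477, 127×0.152 = 19.304, 127×0.226 = 28.702, 127×0.224 = 28.448, 127×0.167 = 21.209, 127×0.180 = 22.86.
χ² = (8−6.477)²/6.477 + (21−19.304)²/19.304 + (17−28.702)²/28.702 + (34−28.448)²/28.448 + (28−21.209)²/21.209 + (19−22.86)²/22.86
   = 0.358 + 0.149 + 4.771 + 1.084 + 2.174 + 0.652
Sum = 9.19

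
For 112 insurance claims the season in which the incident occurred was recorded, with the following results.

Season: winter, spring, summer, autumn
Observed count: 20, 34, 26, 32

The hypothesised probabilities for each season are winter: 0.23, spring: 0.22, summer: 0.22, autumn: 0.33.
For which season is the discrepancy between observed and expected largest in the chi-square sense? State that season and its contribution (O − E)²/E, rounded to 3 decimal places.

spring, 3.556

Expected counts E_i = n·p_i: 112×0.23 = 25.76, 112×0.22 = 24.64, 112×0.22 = 24.64, 112×0.33 = 36.96.
winter: (20 − 25.76)²/25.76 = 33.1776/25.76 = 1.2880
spring: (34 − 24.64)²/24.64 = 87.6096/24.64 = 3.5556
summer: (26 − 24.64)²/24.64 = 1.8496/24.64 = 0.0751
autumn: (32 − 36.96)²/36.96 = 24.6016/36.96 = 0.6656
The largest term is for spring: 3.556.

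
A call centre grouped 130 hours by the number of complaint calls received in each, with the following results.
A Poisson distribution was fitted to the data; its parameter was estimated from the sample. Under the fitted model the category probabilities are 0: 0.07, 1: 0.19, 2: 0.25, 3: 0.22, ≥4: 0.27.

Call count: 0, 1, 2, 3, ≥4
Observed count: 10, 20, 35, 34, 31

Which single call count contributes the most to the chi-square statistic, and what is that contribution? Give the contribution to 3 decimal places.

3, 1.020

Expected counts E_i = n·p_i: 130×0.07 = 9.1, 130×0.19 = 24.7, 130×0.25 = 32.5, 130×0.22 = 28.6, 130×0.27 = 35.1.
cat         O        E   (O−E)²/E
0          10      9.1     0.0890
1          20     24.7     0.8943
2          35     32.5     0.1923
3          34     28.6     1.0196
≥4         31     35.1     0.4789
The largest term is for 3: 1.020.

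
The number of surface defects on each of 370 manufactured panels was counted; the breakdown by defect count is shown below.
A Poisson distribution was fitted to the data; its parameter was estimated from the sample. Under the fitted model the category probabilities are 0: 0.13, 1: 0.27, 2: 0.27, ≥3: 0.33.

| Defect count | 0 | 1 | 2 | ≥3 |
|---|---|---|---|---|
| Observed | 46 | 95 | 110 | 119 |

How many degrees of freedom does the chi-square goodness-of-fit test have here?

2

There are k = 4 categories and 1 parameter estimated from the data, so df = 4 − 1 − 1 = 2.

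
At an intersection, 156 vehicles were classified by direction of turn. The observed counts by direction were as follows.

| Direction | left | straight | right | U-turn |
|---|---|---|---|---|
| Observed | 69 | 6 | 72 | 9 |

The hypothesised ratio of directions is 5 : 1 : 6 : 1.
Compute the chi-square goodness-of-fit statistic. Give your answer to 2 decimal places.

5.10

Ratio total = 13. Expected counts: 156×5/13 = 60, 156×1/13 = 12, 156×6/13 = 72, 156×1/13 = 12.
χ² = (69−60)²/60 + (6−12)²/12 + (72−72)²/72 + (9−12)²/12
   = 1.350 + 3.000 + 0.000 + 0.750
Sum = 5.10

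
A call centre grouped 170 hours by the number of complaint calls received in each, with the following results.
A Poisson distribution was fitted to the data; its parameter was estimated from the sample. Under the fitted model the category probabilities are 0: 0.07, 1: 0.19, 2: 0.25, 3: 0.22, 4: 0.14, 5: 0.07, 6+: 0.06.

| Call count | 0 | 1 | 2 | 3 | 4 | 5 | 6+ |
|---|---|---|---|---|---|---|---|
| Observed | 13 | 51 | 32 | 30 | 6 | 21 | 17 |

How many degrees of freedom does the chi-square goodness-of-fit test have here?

There are k = 7 categories and 1 parameter estimated from the data, so df = 7 − 1 − 1 = 5.

5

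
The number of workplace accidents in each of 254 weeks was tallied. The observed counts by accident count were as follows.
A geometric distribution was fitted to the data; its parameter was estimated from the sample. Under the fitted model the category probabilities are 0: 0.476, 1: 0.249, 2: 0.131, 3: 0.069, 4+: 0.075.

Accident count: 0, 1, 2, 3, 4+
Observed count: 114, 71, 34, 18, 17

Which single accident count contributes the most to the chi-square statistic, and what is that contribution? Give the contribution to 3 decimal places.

1, 0.951

Expected counts E_i = n·p_i: 254×0.476 = 120.904, 254×0.249 = 63.246, 254×0.131 = 33.274, 254×0.069 = 17.526, 254×0.075 = 19.05.
χ² = (114−120.904)²/120.904 + (71−63.246)²/63.246 + (34−33.274)²/33.274 + (18−17.526)²/17.526 + (17−19.05)²/19.05
   = 0.3942 + 0.9506 + 0.0158 + 0.0128 + 0.2206
The largest term is for 1: 0.951.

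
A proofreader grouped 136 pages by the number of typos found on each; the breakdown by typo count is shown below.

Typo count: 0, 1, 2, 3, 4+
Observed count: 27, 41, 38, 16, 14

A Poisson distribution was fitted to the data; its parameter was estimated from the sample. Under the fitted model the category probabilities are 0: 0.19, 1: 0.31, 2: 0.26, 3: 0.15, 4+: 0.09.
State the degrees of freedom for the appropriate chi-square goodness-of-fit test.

There are k = 5 categories and 1 parameter estimated from the data, so df = 5 − 1 − 1 = 3.

3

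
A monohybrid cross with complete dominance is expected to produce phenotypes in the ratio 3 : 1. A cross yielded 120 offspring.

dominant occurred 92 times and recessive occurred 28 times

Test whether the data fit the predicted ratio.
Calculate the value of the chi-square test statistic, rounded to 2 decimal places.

Ratio total = 4. Expected counts: 120×3/4 = 90, 120×1/4 = 30.
dominant: (92 − 90)²/90 = 4/90 = 0.044
recessive: (28 − 30)²/30 = 4/30 = 0.133
Sum = 0.18

0.18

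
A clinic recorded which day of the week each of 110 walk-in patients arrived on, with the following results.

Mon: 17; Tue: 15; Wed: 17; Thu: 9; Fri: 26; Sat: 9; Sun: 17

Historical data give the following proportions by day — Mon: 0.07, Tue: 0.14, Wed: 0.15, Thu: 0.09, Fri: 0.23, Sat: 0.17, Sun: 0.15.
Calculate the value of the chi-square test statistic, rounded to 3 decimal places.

16.406

Expected counts E_i = n·p_i: 110×0.07 = 7.7, 110×0.14 = 15.4, 110×0.15 = 16.5, 110×0.09 = 9.9, 110×0.23 = 25.3, 110×0.17 = 18.7, 110×0.15 = 16.5.
Mon: (17 − 7.7)²/7.7 = 86.49/7.7 = 11.2325
Tue: (15 − 15.4)²/15.4 = 0.16/15.4 = 0.0104
Wed: (17 − 16.5)²/16.5 = 0.25/16.5 = 0.0152
Thu: (9 − 9.9)²/9.9 = 0.81/9.9 = 0.0818
Fri: (26 − 25.3)²/25.3 = 0.49/25.3 = 0.0194
Sat: (9 − 18.7)²/18.7 = 94.09/18.7 = 5.0316
Sun: (17 − 16.5)²/16.5 = 0.25/16.5 = 0.0152
Sum = 16.406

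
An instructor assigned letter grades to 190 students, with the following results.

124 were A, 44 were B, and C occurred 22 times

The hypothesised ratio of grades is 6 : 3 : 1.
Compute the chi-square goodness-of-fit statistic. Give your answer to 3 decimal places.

4.316

Ratio total = 10. Expected counts: 190×6/10 = 114, 190×3/10 = 57, 190×1/10 = 19.
A: (124 − 114)²/114 = 100/114 = 0.8772
B: (44 − 57)²/57 = 169/57 = 2.9649
C: (22 − 19)²/19 = 9/19 = 0.4737
Sum = 4.316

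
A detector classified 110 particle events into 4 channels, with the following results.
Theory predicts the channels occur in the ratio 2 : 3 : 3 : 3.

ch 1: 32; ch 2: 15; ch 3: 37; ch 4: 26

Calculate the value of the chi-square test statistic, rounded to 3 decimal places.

Ratio total = 11. Expected counts: 110×2/11 = 20, 110×3/11 = 30, 110×3/11 = 30, 110×3/11 = 30.
χ² = (32−20)²/20 + (15−30)²/30 + (37−30)²/30 + (26−30)²/30
   = 7.2000 + 7.5000 + 1.6333 + 0.5333
Sum = 16.867

16.867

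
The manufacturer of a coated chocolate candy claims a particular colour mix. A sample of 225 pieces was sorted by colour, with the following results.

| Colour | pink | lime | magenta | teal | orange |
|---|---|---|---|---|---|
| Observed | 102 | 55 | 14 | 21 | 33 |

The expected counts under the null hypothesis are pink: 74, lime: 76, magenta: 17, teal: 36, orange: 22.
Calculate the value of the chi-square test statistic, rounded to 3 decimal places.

28.677

χ² = (102−74)²/74 + (55−76)²/76 + (14−17)²/17 + (21−36)²/36 + (33−22)²/22
   = 10.5946 + 5.8026 + 0.5294 + 6.2500 + 5.5000
Sum = 28.677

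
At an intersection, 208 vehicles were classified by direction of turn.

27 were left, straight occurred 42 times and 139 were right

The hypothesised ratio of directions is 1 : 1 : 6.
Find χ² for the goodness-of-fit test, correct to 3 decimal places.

11.737

Ratio total = 8. Expected counts: 208×1/8 = 26, 208×1/8 = 26, 208×6/8 = 156.
cat           O        E   (O−E)²/E
left         27       26     0.0385
straight     42       26     9.8462
right       139      156     1.8526
Sum = 11.737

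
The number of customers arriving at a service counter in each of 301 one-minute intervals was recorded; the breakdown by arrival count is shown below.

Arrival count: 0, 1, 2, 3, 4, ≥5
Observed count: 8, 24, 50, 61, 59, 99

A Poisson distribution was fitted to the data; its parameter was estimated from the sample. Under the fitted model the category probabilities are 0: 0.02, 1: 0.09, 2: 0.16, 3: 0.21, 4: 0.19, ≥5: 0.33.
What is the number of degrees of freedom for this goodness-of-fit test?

There are k = 6 categories and 1 parameter estimated from the data, so df = 6 − 1 − 1 = 4.

4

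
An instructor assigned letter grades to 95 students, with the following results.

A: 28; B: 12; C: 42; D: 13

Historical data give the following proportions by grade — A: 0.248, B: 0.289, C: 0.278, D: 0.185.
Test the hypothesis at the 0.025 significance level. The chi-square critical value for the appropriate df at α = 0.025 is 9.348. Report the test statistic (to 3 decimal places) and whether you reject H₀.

Expected counts E_i = n·p_i: 95×0.248 = 23.56, 95×0.289 = 27.455, 95×0.278 = 26.41, 95×0.185 = 17.575.
cat         O        E   (O−E)²/E
A          28    23.56     0.8367
B          12   27.455     8.6999
C          42    26.41     9.2029
D          13   17.575     1.1909
Sum = 19.930
df = 3. Since 19.930 > 9.348, we reject H₀.

19.930; reject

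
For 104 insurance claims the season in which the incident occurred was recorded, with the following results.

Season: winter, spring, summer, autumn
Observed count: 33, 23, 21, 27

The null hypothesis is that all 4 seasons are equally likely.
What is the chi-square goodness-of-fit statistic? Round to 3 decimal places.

3.231

Under H₀ each category has probability 1/4, so each expected count is 104/4 = 26.
χ² = (33−26)²/26 + (23−26)²/26 + (21−26)²/26 + (27−26)²/26
   = 1.8846 + 0.3462 + 0.9615 + 0.0385
Sum = 3.231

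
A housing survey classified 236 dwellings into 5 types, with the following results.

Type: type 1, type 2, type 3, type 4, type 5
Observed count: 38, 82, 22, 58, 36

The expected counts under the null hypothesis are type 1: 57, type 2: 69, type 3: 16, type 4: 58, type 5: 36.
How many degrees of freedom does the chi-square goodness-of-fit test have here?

There are k = 5 categories and no parameters were estimated from the data, so df = 5 − 1 = 4.

4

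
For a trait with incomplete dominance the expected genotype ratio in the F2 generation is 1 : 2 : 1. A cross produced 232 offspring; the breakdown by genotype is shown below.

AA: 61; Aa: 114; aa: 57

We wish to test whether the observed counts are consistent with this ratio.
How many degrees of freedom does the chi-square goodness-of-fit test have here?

2

There are k = 3 categories and no parameters were estimated from the data, so df = 3 − 1 = 2.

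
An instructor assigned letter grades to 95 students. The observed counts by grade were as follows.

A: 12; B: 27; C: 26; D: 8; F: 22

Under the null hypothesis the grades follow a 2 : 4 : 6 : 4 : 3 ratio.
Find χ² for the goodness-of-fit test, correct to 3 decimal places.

Ratio total = 19. Expected counts: 95×2/19 = 10, 95×4/19 = 20, 95×6/19 = 30, 95×4/19 = 20, 95×3/19 = 15.
cat         O        E   (O−E)²/E
A          12       10     0.4000
B          27       20     2.4500
C          26       30     0.5333
D           8       20     7.2000
F          22       15     3.2667
Sum = 13.850

13.850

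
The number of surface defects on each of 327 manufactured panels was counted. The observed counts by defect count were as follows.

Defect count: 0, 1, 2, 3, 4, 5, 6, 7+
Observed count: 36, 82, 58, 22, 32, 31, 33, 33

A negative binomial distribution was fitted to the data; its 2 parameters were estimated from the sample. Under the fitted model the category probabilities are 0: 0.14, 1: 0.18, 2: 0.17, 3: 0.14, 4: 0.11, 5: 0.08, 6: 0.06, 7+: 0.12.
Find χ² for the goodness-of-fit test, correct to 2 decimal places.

Expected counts E_i = n·p_i: 327×0.14 = 45.78, 327×0.18 = 58.86, 327×0.17 = 55.59, 327×0.14 = 45.78, 327×0.11 = 35.97, 327×0.08 = 26.16, 327×0.06 = 19.62, 327×0.12 = 39.24.
χ² = (36−45.78)²/45.78 + (82−58.86)²/58.86 + (58−55.59)²/55.59 + (22−45.78)²/45.78 + (32−35.97)²/35.97 + (31−26.16)²/26.16 + (33−19.62)²/19.62 + (33−39.24)²/39.24
   = 2.089 + 9.097 + 0.104 + 12.352 + 0.438 + 0.895 + 9.125 + 0.992
Sum = 35.09

35.09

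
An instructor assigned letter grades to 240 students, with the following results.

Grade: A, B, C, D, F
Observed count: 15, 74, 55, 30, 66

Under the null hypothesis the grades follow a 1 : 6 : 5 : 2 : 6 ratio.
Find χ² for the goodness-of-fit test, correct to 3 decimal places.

Ratio total = 20. Expected counts: 240×1/20 = 12, 240×6/20 = 72, 240×5/20 = 60, 240×2/20 = 24, 240×6/20 = 72.
cat         O        E   (O−E)²/E
A          15       12     0.7500
B          74       72     0.0556
C          55       60     0.4167
D          30       24     1.5000
F          66       72     0.5000
Sum = 3.222

3.222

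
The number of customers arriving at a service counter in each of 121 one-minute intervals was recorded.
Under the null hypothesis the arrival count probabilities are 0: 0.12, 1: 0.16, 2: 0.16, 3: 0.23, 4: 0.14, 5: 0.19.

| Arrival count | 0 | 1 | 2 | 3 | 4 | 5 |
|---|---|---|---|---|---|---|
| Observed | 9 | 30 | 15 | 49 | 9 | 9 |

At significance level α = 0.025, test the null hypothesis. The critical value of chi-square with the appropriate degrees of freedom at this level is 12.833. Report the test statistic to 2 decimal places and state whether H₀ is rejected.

Expected counts E_i = n·p_i: 121×0.12 = 14.52, 121×0.16 = 19.36, 121×0.16 = 19.36, 121×0.23 = 27.83, 121×0.14 = 16.94, 121×0.19 = 22.99.
0: (9 − 14.52)²/14.52 = 30.4704/14.52 = 2.099
1: (30 − 19.36)²/19.36 = 113.2096/19.36 = 5.848
2: (15 − 19.36)²/19.36 = 19.0096/19.36 = 0.982
3: (49 − 27.83)²/27.83 = 448.1689/27.83 = 16.104
4: (9 − 16.94)²/16.94 = 63.0436/16.94 = 3.722
5: (9 − 22.99)²/22.99 = 195.7201/22.99 = 8.513
Sum = 37.27
df = 5. Since 37.27 > 12.833, we reject H₀.

37.27; reject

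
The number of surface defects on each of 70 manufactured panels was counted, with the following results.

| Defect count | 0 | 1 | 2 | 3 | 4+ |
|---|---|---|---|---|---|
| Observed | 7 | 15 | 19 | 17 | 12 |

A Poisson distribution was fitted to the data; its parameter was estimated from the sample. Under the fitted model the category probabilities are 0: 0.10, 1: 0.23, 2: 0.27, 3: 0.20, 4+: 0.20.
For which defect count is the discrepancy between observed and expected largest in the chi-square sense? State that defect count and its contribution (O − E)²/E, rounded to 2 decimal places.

Expected counts E_i = n·p_i: 70×0.10 = 7, 70×0.23 = 16.1, 70×0.27 = 18.9, 70×0.20 = 14, 70×0.20 = 14.
cat         O        E   (O−E)²/E
0           7        7      0.000
1          15     16.1      0.075
2          19     18.9      0.001
3          17       14      0.643
4+         12       14      0.286
The largest term is for 3: 0.64.

3, 0.64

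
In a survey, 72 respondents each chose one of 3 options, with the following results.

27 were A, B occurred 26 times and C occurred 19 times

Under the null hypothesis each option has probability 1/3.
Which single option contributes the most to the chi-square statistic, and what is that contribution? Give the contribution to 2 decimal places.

C, 1.04

Expected count for each of the 3 categories: 72/3 = 24.
χ² = (27−24)²/24 + (26−24)²/24 + (19−24)²/24
   = 0.375 + 0.167 + 1.042
The largest term is for C: 1.04.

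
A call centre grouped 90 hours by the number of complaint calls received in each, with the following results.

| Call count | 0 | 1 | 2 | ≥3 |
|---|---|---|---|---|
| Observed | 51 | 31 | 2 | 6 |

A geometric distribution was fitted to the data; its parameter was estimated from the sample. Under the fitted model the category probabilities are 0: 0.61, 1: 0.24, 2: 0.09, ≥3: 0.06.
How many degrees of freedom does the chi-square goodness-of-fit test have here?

There are k = 4 categories and 1 parameter estimated from the data, so df = 4 − 1 − 1 = 2.

2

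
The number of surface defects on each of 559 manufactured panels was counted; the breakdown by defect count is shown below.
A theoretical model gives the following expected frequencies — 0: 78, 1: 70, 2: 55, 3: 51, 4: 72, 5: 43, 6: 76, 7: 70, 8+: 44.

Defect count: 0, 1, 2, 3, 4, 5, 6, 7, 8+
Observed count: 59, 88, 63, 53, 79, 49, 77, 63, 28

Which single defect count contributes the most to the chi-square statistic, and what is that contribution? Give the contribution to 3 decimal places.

χ² = (59−78)²/78 + (88−70)²/70 + (63−55)²/55 + (53−51)²/51 + (79−72)²/72 + (49−43)²/43 + (77−76)²/76 + (63−70)²/70 + (28−44)²/44
   = 4.6282 + 4.6286 + 1.1636 + 0.0784 + 0.6806 + 0.8372 + 0.0132 + 0.7000 + 5.8182
The largest term is for 8+: 5.818.

8+, 5.818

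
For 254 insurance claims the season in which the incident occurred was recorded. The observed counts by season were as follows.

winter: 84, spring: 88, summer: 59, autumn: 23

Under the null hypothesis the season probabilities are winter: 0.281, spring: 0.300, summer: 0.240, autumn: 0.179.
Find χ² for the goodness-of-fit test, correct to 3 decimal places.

15.225

Expected counts E_i = n·p_i: 254×0.281 = 71.374, 254×0.300 = 76.2, 254×0.240 = 60.96, 254×0.179 = 45.466.
winter: (84 − 71.374)²/71.374 = 159.415876/71.374 = 2.2335
spring: (88 − 76.2)²/76.2 = 139.24/76.2 = 1.8273
summer: (59 − 60.96)²/60.96 = 3.8416/60.96 = 0.0630
autumn: (23 − 45.466)²/45.466 = 504.721156/45.466 = 11.1011
Sum = 15.225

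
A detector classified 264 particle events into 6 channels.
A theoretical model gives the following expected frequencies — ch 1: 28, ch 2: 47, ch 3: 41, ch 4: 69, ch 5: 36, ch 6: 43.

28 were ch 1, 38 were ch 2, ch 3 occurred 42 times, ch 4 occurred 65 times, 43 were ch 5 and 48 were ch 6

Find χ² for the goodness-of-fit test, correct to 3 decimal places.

3.922

cat         O        E   (O−E)²/E
ch 1       28       28     0.0000
ch 2       38       47     1.7234
ch 3       42       41     0.0244
ch 4       65       69     0.2319
ch 5       43       36     1.3611
ch 6       48       43     0.5814
Sum = 3.922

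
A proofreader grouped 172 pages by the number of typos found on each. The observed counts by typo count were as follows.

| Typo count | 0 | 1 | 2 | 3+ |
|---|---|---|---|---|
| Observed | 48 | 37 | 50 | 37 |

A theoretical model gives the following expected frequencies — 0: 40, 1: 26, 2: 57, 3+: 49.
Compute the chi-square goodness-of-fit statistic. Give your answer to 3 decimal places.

0: (48 − 40)²/40 = 64/40 = 1.6000
1: (37 − 26)²/26 = 121/26 = 4.6538
2: (50 − 57)²/57 = 49/57 = 0.8596
3+: (37 − 49)²/49 = 144/49 = 2.9388
Sum = 10.052

10.052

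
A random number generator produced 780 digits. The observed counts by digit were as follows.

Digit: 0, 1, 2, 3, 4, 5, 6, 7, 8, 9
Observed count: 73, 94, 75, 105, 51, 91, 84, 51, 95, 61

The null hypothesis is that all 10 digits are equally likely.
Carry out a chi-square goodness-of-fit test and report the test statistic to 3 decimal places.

Under H₀ each category has probability 1/10, so each expected count is 780/10 = 78.
0: (73 − 78)²/78 = 25/78 = 0.3205
1: (94 − 78)²/78 = 256/78 = 3.2821
2: (75 − 78)²/78 = 9/78 = 0.1154
3: (105 − 78)²/78 = 729/78 = 9.3462
4: (51 − 78)²/78 = 729/78 = 9.3462
5: (91 − 78)²/78 = 169/78 = 2.1667
6: (84 − 78)²/78 = 36/78 = 0.4615
7: (51 − 78)²/78 = 729/78 = 9.3462
8: (95 − 78)²/78 = 289/78 = 3.7051
9: (61 − 78)²/78 = 289/78 = 3.7051
Sum = 41.795

41.795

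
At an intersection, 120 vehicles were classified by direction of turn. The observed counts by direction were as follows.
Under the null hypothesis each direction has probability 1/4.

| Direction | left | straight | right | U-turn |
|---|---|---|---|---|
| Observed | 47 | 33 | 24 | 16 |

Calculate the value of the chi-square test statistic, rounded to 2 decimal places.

Under H₀ each category has probability 1/4, so each expected count is 120/4 = 30.
cat           O        E   (O−E)²/E
left         47       30      9.633
straight     33       30      0.300
right        24       30      1.200
U-turn       16       30      6.533
Sum = 17.67

17.67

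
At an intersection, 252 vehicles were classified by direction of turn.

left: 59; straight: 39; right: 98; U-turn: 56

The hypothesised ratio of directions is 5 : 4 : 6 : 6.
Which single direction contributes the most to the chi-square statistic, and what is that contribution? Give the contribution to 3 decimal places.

right, 9.389

Ratio total = 21. Expected counts: 252×5/21 = 60, 252×4/21 = 48, 252×6/21 = 72, 252×6/21 = 72.
left: (59 − 60)²/60 = 1/60 = 0.0167
straight: (39 − 48)²/48 = 81/48 = 1.6875
right: (98 − 72)²/72 = 676/72 = 9.3889
U-turn: (56 − 72)²/72 = 256/72 = 3.5556
The largest term is for right: 9.389.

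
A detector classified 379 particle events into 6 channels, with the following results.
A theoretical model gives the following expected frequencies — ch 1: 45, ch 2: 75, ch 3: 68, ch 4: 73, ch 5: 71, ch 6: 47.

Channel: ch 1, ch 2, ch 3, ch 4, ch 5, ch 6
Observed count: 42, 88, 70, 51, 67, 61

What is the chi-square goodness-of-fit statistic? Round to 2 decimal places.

ch 1: (42 − 45)²/45 = 9/45 = 0.200
ch 2: (88 − 75)²/75 = 169/75 = 2.253
ch 3: (70 − 68)²/68 = 4/68 = 0.059
ch 4: (51 − 73)²/73 = 484/73 = 6.630
ch 5: (67 − 71)²/71 = 16/71 = 0.225
ch 6: (61 − 47)²/47 = 196/47 = 4.170
Sum = 13.54

13.54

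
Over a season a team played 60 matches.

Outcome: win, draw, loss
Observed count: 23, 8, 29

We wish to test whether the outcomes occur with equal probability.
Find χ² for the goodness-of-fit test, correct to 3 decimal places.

Under H₀ each category has probability 1/3, so each expected count is 60/3 = 20.
χ² = (23−20)²/20 + (8−20)²/20 + (29−20)²/20
   = 0.4500 + 7.2000 + 4.0500
Sum = 11.700

11.700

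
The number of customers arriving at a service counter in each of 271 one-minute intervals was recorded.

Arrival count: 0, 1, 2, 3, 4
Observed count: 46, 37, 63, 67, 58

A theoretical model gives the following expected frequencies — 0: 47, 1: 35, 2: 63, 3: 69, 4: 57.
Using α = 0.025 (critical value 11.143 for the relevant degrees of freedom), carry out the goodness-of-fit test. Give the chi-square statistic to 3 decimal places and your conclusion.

0.211; do not reject

0: (46 − 47)²/47 = 1/47 = 0.0213
1: (37 − 35)²/35 = 4/35 = 0.1143
2: (63 − 63)²/63 = 0/63 = 0.0000
3: (67 − 69)²/69 = 4/69 = 0.0580
4: (58 − 57)²/57 = 1/57 = 0.0175
Sum = 0.211
df = 4. Since 0.211 < 11.143, we do not reject H₀.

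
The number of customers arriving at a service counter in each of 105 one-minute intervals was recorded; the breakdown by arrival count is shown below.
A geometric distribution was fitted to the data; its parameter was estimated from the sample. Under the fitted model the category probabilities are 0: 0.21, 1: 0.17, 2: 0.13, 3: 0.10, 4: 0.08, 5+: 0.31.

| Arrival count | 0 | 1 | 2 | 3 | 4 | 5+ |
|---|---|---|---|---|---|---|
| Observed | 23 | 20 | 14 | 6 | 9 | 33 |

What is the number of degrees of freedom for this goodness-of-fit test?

There are k = 6 categories and 1 parameter estimated from the data, so df = 6 − 1 − 1 = 4.

4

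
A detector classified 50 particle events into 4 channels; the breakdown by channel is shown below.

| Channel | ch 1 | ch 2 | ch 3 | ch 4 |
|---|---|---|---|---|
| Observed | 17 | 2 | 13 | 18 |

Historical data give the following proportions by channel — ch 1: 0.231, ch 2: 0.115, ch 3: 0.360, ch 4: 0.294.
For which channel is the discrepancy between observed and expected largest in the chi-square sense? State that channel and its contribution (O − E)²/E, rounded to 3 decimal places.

Expected counts E_i = n·p_i: 50×0.231 = 11.55, 50×0.115 = 5.75, 50×0.360 = 18, 50×0.294 = 14.7.
χ² = (17−11.55)²/11.55 + (2−5.75)²/5.75 + (13−18)²/18 + (18−14.7)²/14.7
   = 2.5716 + 2.4457 + 1.3889 + 0.7408
The largest term is for ch 1: 2.572.

ch 1, 2.572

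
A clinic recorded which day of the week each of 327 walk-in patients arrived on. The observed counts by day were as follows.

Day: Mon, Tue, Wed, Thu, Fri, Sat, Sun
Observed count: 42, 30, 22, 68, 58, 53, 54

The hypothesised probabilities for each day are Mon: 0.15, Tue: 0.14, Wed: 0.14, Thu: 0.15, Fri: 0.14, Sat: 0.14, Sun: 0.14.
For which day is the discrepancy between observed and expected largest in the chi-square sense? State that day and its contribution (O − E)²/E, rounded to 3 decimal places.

Expected counts E_i = n·p_i: 327×0.15 = 49.05, 327×0.14 = 45.78, 327×0.14 = 45.78, 327×0.15 = 49.05, 327×0.14 = 45.78, 327×0.14 = 45.78, 327×0.14 = 45.78.
Mon: (42 − 49.05)²/49.05 = 49.7025/49.05 = 1.0133
Tue: (30 − 45.78)²/45.78 = 249.0084/45.78 = 5.4392
Wed: (22 − 45.78)²/45.78 = 565.4884/45.78 = 12.3523
Thu: (68 − 49.05)²/49.05 = 359.1025/49.05 = 7.3212
Fri: (58 − 45.78)²/45.78 = 149.3284/45.78 = 3.2619
Sat: (53 − 45.78)²/45.78 = 52.1284/45.78 = 1.1387
Sun: (54 − 45.78)²/45.78 = 67.5684/45.78 = 1.4759
The largest term is for Wed: 12.352.

Wed, 12.352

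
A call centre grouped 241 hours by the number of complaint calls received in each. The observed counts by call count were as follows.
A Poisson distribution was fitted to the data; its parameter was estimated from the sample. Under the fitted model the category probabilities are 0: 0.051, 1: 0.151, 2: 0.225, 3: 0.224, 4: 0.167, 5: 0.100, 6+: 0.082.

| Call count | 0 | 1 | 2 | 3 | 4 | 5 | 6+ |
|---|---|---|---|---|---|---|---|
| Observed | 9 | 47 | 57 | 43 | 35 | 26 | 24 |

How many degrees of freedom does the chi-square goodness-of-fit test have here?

There are k = 7 categories and 1 parameter estimated from the data, so df = 7 − 1 − 1 = 5.

5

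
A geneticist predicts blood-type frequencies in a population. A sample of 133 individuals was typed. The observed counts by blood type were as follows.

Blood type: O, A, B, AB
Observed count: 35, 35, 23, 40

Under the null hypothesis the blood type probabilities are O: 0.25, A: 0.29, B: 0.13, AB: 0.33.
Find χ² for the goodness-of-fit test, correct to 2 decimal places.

Expected counts E_i = n·p_i: 133×0.25 = 33.25, 133×0.29 = 38.57, 133×0.13 = 17.29, 133×0.33 = 43.89.
χ² = (35−33.25)²/33.25 + (35−38.57)²/38.57 + (23−17.29)²/17.29 + (40−43.89)²/43.89
   = 0.092 + 0.330 + 1.886 + 0.345
Sum = 2.65

2.65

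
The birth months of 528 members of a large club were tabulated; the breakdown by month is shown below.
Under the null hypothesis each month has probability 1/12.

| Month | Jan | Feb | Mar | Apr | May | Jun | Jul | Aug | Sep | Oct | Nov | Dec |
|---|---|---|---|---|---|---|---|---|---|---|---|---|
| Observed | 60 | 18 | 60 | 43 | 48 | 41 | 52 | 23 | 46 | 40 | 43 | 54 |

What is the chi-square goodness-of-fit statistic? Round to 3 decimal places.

Under H₀ each category has probability 1/12, so each expected count is 528/12 = 44.
Jan: (60 − 44)²/44 = 256/44 = 5.8182
Feb: (18 − 44)²/44 = 676/44 = 15.3636
Mar: (60 − 44)²/44 = 256/44 = 5.8182
Apr: (43 − 44)²/44 = 1/44 = 0.0227
May: (48 − 44)²/44 = 16/44 = 0.3636
Jun: (41 − 44)²/44 = 9/44 = 0.2045
Jul: (52 − 44)²/44 = 64/44 = 1.4545
Aug: (23 − 44)²/44 = 441/44 = 10.0227
Sep: (46 − 44)²/44 = 4/44 = 0.0909
Oct: (40 − 44)²/44 = 16/44 = 0.3636
Nov: (43 − 44)²/44 = 1/44 = 0.0227
Dec: (54 − 44)²/44 = 100/44 = 2.2727
Sum = 41.818

41.818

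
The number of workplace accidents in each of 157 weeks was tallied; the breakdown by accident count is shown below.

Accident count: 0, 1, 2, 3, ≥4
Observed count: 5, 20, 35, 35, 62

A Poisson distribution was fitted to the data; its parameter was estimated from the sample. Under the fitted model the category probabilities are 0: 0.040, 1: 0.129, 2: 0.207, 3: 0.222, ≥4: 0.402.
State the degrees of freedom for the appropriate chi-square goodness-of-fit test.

There are k = 5 categories and 1 parameter estimated from the data, so df = 5 − 1 − 1 = 3.

3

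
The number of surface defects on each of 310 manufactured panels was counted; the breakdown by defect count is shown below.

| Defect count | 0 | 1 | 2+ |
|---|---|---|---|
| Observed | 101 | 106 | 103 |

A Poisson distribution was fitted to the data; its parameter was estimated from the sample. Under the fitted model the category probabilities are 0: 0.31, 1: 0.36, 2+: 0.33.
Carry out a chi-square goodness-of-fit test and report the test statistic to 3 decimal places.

0.536

Expected counts E_i = n·p_i: 310×0.31 = 96.1, 310×0.36 = 111.6, 310×0.33 = 102.3.
cat         O        E   (O−E)²/E
0         101     96.1     0.2498
1         106    111.6     0.2810
2+        103    102.3     0.0048
Sum = 0.536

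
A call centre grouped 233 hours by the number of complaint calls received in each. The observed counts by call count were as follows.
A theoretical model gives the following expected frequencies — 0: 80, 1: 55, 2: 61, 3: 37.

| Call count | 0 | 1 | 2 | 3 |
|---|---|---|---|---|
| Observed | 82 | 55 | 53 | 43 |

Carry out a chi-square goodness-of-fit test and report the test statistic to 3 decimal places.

2.072

cat         O        E   (O−E)²/E
0          82       80     0.0500
1          55       55     0.0000
2          53       61     1.0492
3          43       37     0.9730
Sum = 2.072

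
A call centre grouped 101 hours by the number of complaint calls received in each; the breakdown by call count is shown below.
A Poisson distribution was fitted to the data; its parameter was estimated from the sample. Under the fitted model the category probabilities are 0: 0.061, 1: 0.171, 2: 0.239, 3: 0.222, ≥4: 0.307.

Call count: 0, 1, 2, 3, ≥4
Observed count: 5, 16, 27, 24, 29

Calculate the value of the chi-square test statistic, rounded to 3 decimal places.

0.892

Expected counts E_i = n·p_i: 101×0.061 = 6.161, 101×0.171 = 17.271, 101×0.239 = 24.139, 101×0.222 = 22.422, 101×0.307 = 31.007.
0: (5 − 6.161)²/6.161 = 1.347921/6.161 = 0.2188
1: (16 − 17.271)²/17.271 = 1.615441/17.271 = 0.0935
2: (27 − 24.139)²/24.139 = 8.185321/24.139 = 0.3391
3: (24 − 22.422)²/22.422 = 2.490084/22.422 = 0.1111
≥4: (29 − 31.007)²/31.007 = 4.028049/31.007 = 0.1299
Sum = 0.892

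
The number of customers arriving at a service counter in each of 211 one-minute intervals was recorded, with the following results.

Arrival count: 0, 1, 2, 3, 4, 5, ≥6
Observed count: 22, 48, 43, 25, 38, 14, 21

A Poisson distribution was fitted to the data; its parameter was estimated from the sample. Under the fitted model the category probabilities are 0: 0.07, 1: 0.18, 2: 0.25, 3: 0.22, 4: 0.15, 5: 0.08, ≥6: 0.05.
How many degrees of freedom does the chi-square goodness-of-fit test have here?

5

There are k = 7 categories and 1 parameter estimated from the data, so df = 7 − 1 − 1 = 5.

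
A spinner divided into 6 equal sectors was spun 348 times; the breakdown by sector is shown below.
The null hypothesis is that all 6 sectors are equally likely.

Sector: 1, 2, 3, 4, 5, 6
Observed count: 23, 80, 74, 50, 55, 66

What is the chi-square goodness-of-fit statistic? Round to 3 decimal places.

36.241

Under H₀ each category has probability 1/6, so each expected count is 348/6 = 58.
1: (23 − 58)²/58 = 1225/58 = 21.1207
2: (80 − 58)²/58 = 484/58 = 8.3448
3: (74 − 58)²/58 = 256/58 = 4.4138
4: (50 − 58)²/58 = 64/58 = 1.1034
5: (55 − 58)²/58 = 9/58 = 0.1552
6: (66 − 58)²/58 = 64/58 = 1.1034
Sum = 36.241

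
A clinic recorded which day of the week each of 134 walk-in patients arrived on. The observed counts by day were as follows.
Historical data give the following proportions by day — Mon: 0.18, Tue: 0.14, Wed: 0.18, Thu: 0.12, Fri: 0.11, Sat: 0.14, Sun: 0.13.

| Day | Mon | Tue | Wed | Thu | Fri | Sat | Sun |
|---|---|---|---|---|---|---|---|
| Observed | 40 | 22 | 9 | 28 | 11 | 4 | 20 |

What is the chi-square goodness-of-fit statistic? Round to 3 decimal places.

42.273

Expected counts E_i = n·p_i: 134×0.18 = 24.12, 134×0.14 = 18.76, 134×0.18 = 24.12, 134×0.12 = 16.08, 134×0.11 = 14.74, 134×0.14 = 18.76, 134×0.13 = 17.42.
Mon: (40 − 24.12)²/24.12 = 252.1744/24.12 = 10.4550
Tue: (22 − 18.76)²/18.76 = 10.4976/18.76 = 0.5596
Wed: (9 − 24.12)²/24.12 = 228.6144/24.12 = 9.4782
Thu: (28 − 16.08)²/16.08 = 142.0864/16.08 = 8.8362
Fri: (11 − 14.74)²/14.74 = 13.9876/14.74 = 0.9490
Sat: (4 − 18.76)²/18.76 = 217.8576/18.76 = 11.6129
Sun: (20 − 17.42)²/17.42 = 6.6564/17.42 = 0.3821
Sum = 42.273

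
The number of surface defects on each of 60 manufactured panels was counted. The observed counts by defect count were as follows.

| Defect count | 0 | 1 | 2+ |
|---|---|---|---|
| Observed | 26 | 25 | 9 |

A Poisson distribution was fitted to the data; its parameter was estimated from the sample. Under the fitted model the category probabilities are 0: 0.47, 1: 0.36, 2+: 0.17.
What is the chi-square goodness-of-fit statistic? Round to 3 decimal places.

0.848

Expected counts E_i = n·p_i: 60×0.47 = 28.2, 60×0.36 = 21.6, 60×0.17 = 10.2.
0: (26 − 28.2)²/28.2 = 4.84/28.2 = 0.1716
1: (25 − 21.6)²/21.6 = 11.56/21.6 = 0.5352
2+: (9 − 10.2)²/10.2 = 1.44/10.2 = 0.1412
Sum = 0.848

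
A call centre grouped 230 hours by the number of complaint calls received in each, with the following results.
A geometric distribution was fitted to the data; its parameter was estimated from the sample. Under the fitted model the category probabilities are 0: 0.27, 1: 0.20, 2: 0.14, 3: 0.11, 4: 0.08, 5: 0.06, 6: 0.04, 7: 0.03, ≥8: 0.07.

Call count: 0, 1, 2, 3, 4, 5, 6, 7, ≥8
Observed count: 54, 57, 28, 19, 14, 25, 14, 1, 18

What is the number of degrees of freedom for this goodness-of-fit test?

7

There are k = 9 categories and 1 parameter estimated from the data, so df = 9 − 1 − 1 = 7.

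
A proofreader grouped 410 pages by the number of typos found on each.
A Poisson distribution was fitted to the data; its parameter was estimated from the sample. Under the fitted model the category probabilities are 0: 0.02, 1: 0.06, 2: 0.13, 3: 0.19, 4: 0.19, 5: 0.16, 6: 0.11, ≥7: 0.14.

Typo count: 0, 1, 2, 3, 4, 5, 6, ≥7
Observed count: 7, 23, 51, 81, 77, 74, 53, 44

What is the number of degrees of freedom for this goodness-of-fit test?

6

There are k = 8 categories and 1 parameter estimated from the data, so df = 8 − 1 − 1 = 6.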